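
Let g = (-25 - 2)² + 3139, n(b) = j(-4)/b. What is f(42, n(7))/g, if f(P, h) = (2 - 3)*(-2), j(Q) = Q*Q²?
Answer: 1/1934 ≈ 0.00051706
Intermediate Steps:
j(Q) = Q³
n(b) = -64/b (n(b) = (-4)³/b = -64/b)
f(P, h) = 2 (f(P, h) = -1*(-2) = 2)
g = 3868 (g = (-27)² + 3139 = 729 + 3139 = 3868)
f(42, n(7))/g = 2/3868 = 2*(1/3868) = 1/1934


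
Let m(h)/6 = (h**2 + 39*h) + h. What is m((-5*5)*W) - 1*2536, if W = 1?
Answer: -4786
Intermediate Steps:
m(h) = 6*h**2 + 240*h (m(h) = 6*((h**2 + 39*h) + h) = 6*(h**2 + 40*h) = 6*h**2 + 240*h)
m((-5*5)*W) - 1*2536 = 6*(-5*5*1)*(40 - 5*5*1) - 1*2536 = 6*(-25*1)*(40 - 25*1) - 2536 = 6*(-25)*(40 - 25) - 2536 = 6*(-25)*15 - 2536 = -2250 - 2536 = -4786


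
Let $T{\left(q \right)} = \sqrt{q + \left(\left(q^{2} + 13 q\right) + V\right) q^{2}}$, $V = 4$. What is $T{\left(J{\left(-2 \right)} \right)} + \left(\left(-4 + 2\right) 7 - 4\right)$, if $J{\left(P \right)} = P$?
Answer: $-18 + i \sqrt{74} \approx -18.0 + 8.6023 i$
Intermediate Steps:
$T{\left(q \right)} = \sqrt{q + q^{2} \left(4 + q^{2} + 13 q\right)}$ ($T{\left(q \right)} = \sqrt{q + \left(\left(q^{2} + 13 q\right) + 4\right) q^{2}} = \sqrt{q + \left(4 + q^{2} + 13 q\right) q^{2}} = \sqrt{q + q^{2} \left(4 + q^{2} + 13 q\right)}$)
$T{\left(J{\left(-2 \right)} \right)} + \left(\left(-4 + 2\right) 7 - 4\right) = \sqrt{- 2 \left(1 + \left(-2\right)^{3} + 4 \left(-2\right) + 13 \left(-2\right)^{2}\right)} + \left(\left(-4 + 2\right) 7 - 4\right) = \sqrt{- 2 \left(1 - 8 - 8 + 13 \cdot 4\right)} - 18 = \sqrt{- 2 \left(1 - 8 - 8 + 52\right)} - 18 = \sqrt{\left(-2\right) 37} - 18 = \sqrt{-74} - 18 = i \sqrt{74} - 18 = -18 + i \sqrt{74}$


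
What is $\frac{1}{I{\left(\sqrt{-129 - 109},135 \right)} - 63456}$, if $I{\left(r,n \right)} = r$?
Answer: $- \frac{31728}{2013332087} - \frac{i \sqrt{238}}{4026664174} \approx -1.5759 \cdot 10^{-5} - 3.8313 \cdot 10^{-9} i$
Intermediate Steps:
$\frac{1}{I{\left(\sqrt{-129 - 109},135 \right)} - 63456} = \frac{1}{\sqrt{-129 - 109} - 63456} = \frac{1}{\sqrt{-238} - 63456} = \frac{1}{i \sqrt{238} - 63456} = \frac{1}{-63456 + i \sqrt{238}}$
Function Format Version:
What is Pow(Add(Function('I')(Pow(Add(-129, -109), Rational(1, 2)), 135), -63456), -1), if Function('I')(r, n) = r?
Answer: Add(Rational(-31728, 2013332087), Mul(Rational(-1, 4026664174), I, Pow(238, Rational(1, 2)))) ≈ Add(-1.5759e-5, Mul(-3.8313e-9, I))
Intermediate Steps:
Pow(Add(Function('I')(Pow(Add(-129, -109), Rational(1, 2)), 135), -63456), -1) = Pow(Add(Pow(Add(-129, -109), Rational(1, 2)), -63456), -1) = Pow(Add(Pow(-238, Rational(1, 2)), -63456), -1) = Pow(Add(Mul(I, Pow(238, Rational(1, 2))), -63456), -1) = Pow(Add(-63456, Mul(I, Pow(238, Rational(1, 2)))), -1)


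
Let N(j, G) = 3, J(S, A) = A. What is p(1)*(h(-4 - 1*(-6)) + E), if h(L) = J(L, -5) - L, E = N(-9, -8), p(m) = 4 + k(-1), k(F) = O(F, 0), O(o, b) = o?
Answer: -12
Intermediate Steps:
k(F) = F
p(m) = 3 (p(m) = 4 - 1 = 3)
E = 3
h(L) = -5 - L
p(1)*(h(-4 - 1*(-6)) + E) = 3*((-5 - (-4 - 1*(-6))) + 3) = 3*((-5 - (-4 + 6)) + 3) = 3*((-5 - 1*2) + 3) = 3*((-5 - 2) + 3) = 3*(-7 + 3) = 3*(-4) = -12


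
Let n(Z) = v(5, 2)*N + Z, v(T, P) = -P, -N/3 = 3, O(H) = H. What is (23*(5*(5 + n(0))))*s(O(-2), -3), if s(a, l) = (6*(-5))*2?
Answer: -158700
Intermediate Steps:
N = -9 (N = -3*3 = -9)
n(Z) = 18 + Z (n(Z) = -1*2*(-9) + Z = -2*(-9) + Z = 18 + Z)
s(a, l) = -60 (s(a, l) = -30*2 = -60)
(23*(5*(5 + n(0))))*s(O(-2), -3) = (23*(5*(5 + (18 + 0))))*(-60) = (23*(5*(5 + 18)))*(-60) = (23*(5*23))*(-60) = (23*115)*(-60) = 2645*(-60) = -158700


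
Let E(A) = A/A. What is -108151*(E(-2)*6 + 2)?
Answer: -865208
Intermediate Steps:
E(A) = 1
-108151*(E(-2)*6 + 2) = -108151*(1*6 + 2) = -108151*(6 + 2) = -108151*8 = -865208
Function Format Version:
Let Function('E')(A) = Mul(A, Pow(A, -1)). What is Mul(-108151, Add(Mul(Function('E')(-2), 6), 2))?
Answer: -865208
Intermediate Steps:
Function('E')(A) = 1
Mul(-108151, Add(Mul(Function('E')(-2), 6), 2)) = Mul(-108151, Add(Mul(1, 6), 2)) = Mul(-108151, Add(6, 2)) = Mul(-108151, 8) = -865208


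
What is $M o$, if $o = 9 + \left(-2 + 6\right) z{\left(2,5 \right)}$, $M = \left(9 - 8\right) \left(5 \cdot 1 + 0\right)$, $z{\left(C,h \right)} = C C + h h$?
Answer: $625$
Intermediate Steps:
$z{\left(C,h \right)} = C^{2} + h^{2}$
$M = 5$ ($M = 1 \left(5 + 0\right) = 1 \cdot 5 = 5$)
$o = 125$ ($o = 9 + \left(-2 + 6\right) \left(2^{2} + 5^{2}\right) = 9 + 4 \left(4 + 25\right) = 9 + 4 \cdot 29 = 9 + 116 = 125$)
$M o = 5 \cdot 125 = 625$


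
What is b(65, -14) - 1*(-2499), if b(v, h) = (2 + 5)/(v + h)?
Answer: 127456/51 ≈ 2499.1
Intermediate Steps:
b(v, h) = 7/(h + v)
b(65, -14) - 1*(-2499) = 7/(-14 + 65) - 1*(-2499) = 7/51 + 2499 = 127456/51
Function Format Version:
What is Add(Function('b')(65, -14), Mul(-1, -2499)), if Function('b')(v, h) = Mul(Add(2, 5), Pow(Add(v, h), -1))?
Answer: Rational(127456, 51) ≈ 2499.1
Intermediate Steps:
Function('b')(v, h) = Mul(7, Pow(Add(h, v), -1))
Add(Function('b')(65, -14), Mul(-1, -2499)) = Add(Mul(7, Pow(Add(-14, 65), -1)), Mul(-1, -2499)) = Add(Mul(7, Pow(51, -1)), 2499) = Add(Mul(7, Rational(1, 51)), 2499) = Add(Rational(7, 51), 2499) = Rational(127456, 51)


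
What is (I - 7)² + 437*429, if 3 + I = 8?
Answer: 187477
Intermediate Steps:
I = 5 (I = -3 + 8 = 5)
(I - 7)² + 437*429 = (5 - 7)² + 437*429 = (-2)² + 187473 = 4 + 187473 = 187477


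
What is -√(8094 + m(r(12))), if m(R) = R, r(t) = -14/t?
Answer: -√291342/6 ≈ -89.960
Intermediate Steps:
-√(8094 + m(r(12))) = -√(8094 - 14/12) = -√(8094 - 14*1/12) = -√(8094 - 7/6) = -√(48557/6) = -√291342/6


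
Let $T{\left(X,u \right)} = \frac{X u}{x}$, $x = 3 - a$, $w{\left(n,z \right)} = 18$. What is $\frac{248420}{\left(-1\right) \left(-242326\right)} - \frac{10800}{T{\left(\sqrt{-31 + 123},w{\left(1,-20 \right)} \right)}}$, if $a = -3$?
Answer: $\frac{124210}{121163} - \frac{1800 \sqrt{23}}{23} \approx -374.3$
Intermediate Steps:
$x = 6$ ($x = 3 - -3 = 3 + 3 = 6$)
$T{\left(X,u \right)} = \frac{X u}{6}$
$\frac{248420}{\left(-1\right) \left(-242326\right)} - \frac{10800}{T{\left(\sqrt{-31 + 123},w{\left(1,-20 \right)} \right)}} = \frac{248420}{\left(-1\right) \left(-242326\right)} - \frac{10800}{\frac{1}{6} \sqrt{-31 + 123} \cdot 18} = \frac{248420}{242326} - \frac{10800}{\frac{1}{6} \sqrt{92} \cdot 18} = 248420 \cdot \frac{1}{242326} - \frac{10800}{\frac{1}{6} \cdot 2 \sqrt{23} \cdot 18} = \frac{124210}{121163} - \frac{10800}{6 \sqrt{23}} = \frac{124210}{121163} - 10800 \frac{\sqrt{23}}{138} = \frac{124210}{121163} - \frac{1800 \sqrt{23}}{23}$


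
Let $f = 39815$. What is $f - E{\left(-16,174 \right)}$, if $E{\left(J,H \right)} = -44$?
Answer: $39859$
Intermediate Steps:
$f - E{\left(-16,174 \right)} = 39815 - -44 = 39815 + 44 = 39859$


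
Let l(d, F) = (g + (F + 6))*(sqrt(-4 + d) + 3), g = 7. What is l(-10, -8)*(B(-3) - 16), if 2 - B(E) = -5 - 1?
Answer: -120 - 40*I*sqrt(14) ≈ -120.0 - 149.67*I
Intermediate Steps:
B(E) = 8 (B(E) = 2 - (-5 - 1) = 2 - 1*(-6) = 2 + 6 = 8)
l(d, F) = (3 + sqrt(-4 + d))*(13 + F) (l(d, F) = (7 + (F + 6))*(sqrt(-4 + d) + 3) = (7 + (6 + F))*(3 + sqrt(-4 + d)) = (13 + F)*(3 + sqrt(-4 + d)) = (3 + sqrt(-4 + d))*(13 + F))
l(-10, -8)*(B(-3) - 16) = (39 + 3*(-8) + 13*sqrt(-4 - 10) - 8*sqrt(-4 - 10))*(8 - 16) = (39 - 24 + 13*sqrt(-14) - 8*I*sqrt(14))*(-8) = (39 - 24 + 13*(I*sqrt(14)) - 8*I*sqrt(14))*(-8) = (39 - 24 + 13*I*sqrt(14) - 8*I*sqrt(14))*(-8) = (15 + 5*I*sqrt(14))*(-8) = -120 - 40*I*sqrt(14)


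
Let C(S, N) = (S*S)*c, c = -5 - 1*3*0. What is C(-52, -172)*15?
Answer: -202800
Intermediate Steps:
c = -5 (c = -5 - 3*0 = -5 + 0 = -5)
C(S, N) = -5*S² (C(S, N) = (S*S)*(-5) = S²*(-5) = -5*S²)
C(-52, -172)*15 = -5*(-52)²*15 = -5*2704*15 = -13520*15 = -202800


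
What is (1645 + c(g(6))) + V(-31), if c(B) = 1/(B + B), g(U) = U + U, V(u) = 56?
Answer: 40825/24 ≈ 1701.0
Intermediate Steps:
g(U) = 2*U
c(B) = 1/(2*B)
(1645 + c(g(6))) + V(-31) = (1645 + 1/(2*((2*6)))) + 56 = (1645 + (1/2)/12) + 56 = (1645 + (1/2)*(1/12)) + 56 = (1645 + 1/24) + 56 = 39481/24 + 56 = 40825/24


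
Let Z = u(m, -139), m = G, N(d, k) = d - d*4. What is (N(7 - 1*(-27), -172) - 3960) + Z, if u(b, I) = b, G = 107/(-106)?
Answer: -430679/106 ≈ -4063.0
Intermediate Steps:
N(d, k) = -3*d (N(d, k) = d - 4*d = -3*d)
G = -107/106 (G = 107*(-1/106) = -107/106 ≈ -1.0094)
m = -107/106 ≈ -1.0094
Z = -107/106 ≈ -1.0094
(N(7 - 1*(-27), -172) - 3960) + Z = (-3*(7 - 1*(-27)) - 3960) - 107/106 = (-3*(7 + 27) - 3960) - 107/106 = (-3*34 - 3960) - 107/106 = (-102 - 3960) - 107/106 = -4062 - 107/106 = -430679/106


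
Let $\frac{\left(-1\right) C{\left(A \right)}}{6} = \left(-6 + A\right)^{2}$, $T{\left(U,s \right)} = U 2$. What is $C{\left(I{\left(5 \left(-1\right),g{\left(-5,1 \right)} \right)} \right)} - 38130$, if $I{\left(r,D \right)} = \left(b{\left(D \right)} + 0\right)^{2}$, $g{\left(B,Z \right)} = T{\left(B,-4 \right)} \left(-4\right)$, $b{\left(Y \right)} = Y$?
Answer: $-15283146$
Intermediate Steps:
$T{\left(U,s \right)} = 2 U$
$g{\left(B,Z \right)} = - 8 B$ ($g{\left(B,Z \right)} = 2 B \left(-4\right) = - 8 B$)
$I{\left(r,D \right)} = D^{2}$ ($I{\left(r,D \right)} = \left(D + 0\right)^{2} = D^{2}$)
$C{\left(A \right)} = - 6 \left(-6 + A\right)^{2}$
$C{\left(I{\left(5 \left(-1\right),g{\left(-5,1 \right)} \right)} \right)} - 38130 = - 6 \left(-6 + \left(\left(-8\right) \left(-5\right)\right)^{2}\right)^{2} - 38130 = - 6 \left(-6 + 40^{2}\right)^{2} - 38130 = - 6 \left(-6 + 1600\right)^{2} - 38130 = - 6 \cdot 1594^{2} - 38130 = \left(-6\right) 2540836 - 38130 = -15245016 - 38130 = -15283146$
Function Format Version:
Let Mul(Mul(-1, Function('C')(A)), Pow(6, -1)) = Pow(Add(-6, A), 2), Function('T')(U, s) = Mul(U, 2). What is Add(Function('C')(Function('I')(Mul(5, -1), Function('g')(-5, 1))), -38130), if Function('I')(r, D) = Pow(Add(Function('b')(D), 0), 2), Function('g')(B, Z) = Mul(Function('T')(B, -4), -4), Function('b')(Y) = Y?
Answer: -15283146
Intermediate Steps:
Function('T')(U, s) = Mul(2, U)
Function('g')(B, Z) = Mul(-8, B) (Function('g')(B, Z) = Mul(Mul(2, B), -4) = Mul(-8, B))
Function('I')(r, D) = Pow(D, 2) (Function('I')(r, D) = Pow(Add(D, 0), 2) = Pow(D, 2))
Function('C')(A) = Mul(-6, Pow(Add(-6, A), 2))
Add(Function('C')(Function('I')(Mul(5, -1), Function('g')(-5, 1))), -38130) = Add(Mul(-6, Pow(Add(-6, Pow(Mul(-8, -5), 2)), 2)), -38130) = Add(Mul(-6, Pow(Add(-6, Pow(40, 2)), 2)), -38130) = Add(Mul(-6, Pow(Add(-6, 1600), 2)), -38130) = Add(Mul(-6, Pow(1594, 2)), -38130) = Add(Mul(-6, 2540836), -38130) = Add(-15245016, -38130) = -15283146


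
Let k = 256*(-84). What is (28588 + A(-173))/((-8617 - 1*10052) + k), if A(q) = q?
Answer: -28415/40173 ≈ -0.70732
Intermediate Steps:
k = -21504
(28588 + A(-173))/((-8617 - 1*10052) + k) = (28588 - 173)/((-8617 - 1*10052) - 21504) = 28415/((-8617 - 10052) - 21504) = 28415/(-18669 - 21504) = 28415/(-40173) = 28415*(-1/40173) = -28415/40173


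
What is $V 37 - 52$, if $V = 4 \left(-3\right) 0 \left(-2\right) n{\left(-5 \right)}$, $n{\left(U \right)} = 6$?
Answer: $-52$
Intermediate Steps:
$V = 0$ ($V = 4 \left(-3\right) 0 \left(-2\right) 6 = \left(-12\right) 0 \left(-2\right) 6 = 0 \left(-2\right) 6 = 0 \cdot 6 = 0$)
$V 37 - 52 = 0 \cdot 37 - 52 = 0 - 52 = -52$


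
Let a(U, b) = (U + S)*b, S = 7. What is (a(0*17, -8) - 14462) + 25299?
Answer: 10781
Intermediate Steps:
a(U, b) = b*(7 + U) (a(U, b) = (U + 7)*b = (7 + U)*b = b*(7 + U))
(a(0*17, -8) - 14462) + 25299 = (-8*(7 + 0*17) - 14462) + 25299 = (-8*(7 + 0) - 14462) + 25299 = (-8*7 - 14462) + 25299 = (-56 - 14462) + 25299 = -14518 + 25299 = 10781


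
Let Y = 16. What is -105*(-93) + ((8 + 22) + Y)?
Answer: 9811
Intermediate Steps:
-105*(-93) + ((8 + 22) + Y) = -105*(-93) + ((8 + 22) + 16) = 9765 + (30 + 16) = 9765 + 46 = 9811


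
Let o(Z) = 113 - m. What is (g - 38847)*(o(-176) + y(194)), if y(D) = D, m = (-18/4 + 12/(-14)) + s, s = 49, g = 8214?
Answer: -112943871/14 ≈ -8.0674e+6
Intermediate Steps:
m = 611/14 (m = (-18/4 + 12/(-14)) + 49 = (-18*¼ + 12*(-1/14)) + 49 = (-9/2 - 6/7) + 49 = -75/14 + 49 = 611/14 ≈ 43.643)
o(Z) = 971/14 (o(Z) = 113 - 1*611/14 = 113 - 611/14 = 971/14)
(g - 38847)*(o(-176) + y(194)) = (8214 - 38847)*(971/14 + 194) = -30633*3687/14 = -112943871/14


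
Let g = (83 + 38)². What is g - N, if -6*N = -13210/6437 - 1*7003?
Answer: 173457727/12874 ≈ 13473.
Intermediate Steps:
N = 15030507/12874 (N = -(-13210/6437 - 1*7003)/6 = -(-13210/6437 - 7003)/6 = -⅙*(-45091521/6437) = 15030507/12874 ≈ 1167.5)
g = 14641 (g = 121² = 14641)
g - N = 14641 - 1*15030507/12874 = 14641 - 15030507/12874 = 173457727/12874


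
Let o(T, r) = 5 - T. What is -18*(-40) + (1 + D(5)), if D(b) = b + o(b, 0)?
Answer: 726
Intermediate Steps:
D(b) = 5 (D(b) = b + (5 - b) = 5)
-18*(-40) + (1 + D(5)) = -18*(-40) + (1 + 5) = 720 + 6 = 726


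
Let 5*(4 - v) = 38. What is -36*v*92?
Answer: 59616/5 ≈ 11923.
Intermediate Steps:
v = -18/5 (v = 4 - ⅕*38 = 4 - 38/5 = -18/5 ≈ -3.6000)
-36*v*92 = -36*(-18/5)*92 = (648/5)*92 = 59616/5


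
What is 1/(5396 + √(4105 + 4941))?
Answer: 2698/14553885 - √9046/29107770 ≈ 0.00018211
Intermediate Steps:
1/(5396 + √(4105 + 4941)) = 1/(5396 + √9046)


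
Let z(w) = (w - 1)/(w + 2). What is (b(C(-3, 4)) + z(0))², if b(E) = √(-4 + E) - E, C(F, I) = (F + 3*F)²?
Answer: 84081/4 - 578*√35 ≈ 17601.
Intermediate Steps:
C(F, I) = 16*F² (C(F, I) = (4*F)² = 16*F²)
z(w) = (-1 + w)/(2 + w)
(b(C(-3, 4)) + z(0))² = ((√(-4 + 16*(-3)²) - 16*(-3)²) + (-1 + 0)/(2 + 0))² = ((√(-4 + 16*9) - 16*9) - 1/2)² = ((√(-4 + 144) - 1*144) + (½)*(-1))² = ((√140 - 144) - ½)² = ((2*√35 - 144) - ½)² = ((-144 + 2*√35) - ½)² = (-289/2 + 2*√35)²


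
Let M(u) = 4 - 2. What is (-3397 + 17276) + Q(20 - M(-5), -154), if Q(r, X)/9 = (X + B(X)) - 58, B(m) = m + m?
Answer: 9199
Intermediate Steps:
B(m) = 2*m
M(u) = 2
Q(r, X) = -522 + 27*X (Q(r, X) = 9*((X + 2*X) - 58) = 9*(3*X - 58) = 9*(-58 + 3*X) = -522 + 27*X)
(-3397 + 17276) + Q(20 - M(-5), -154) = (-3397 + 17276) + (-522 + 27*(-154)) = 13879 + (-522 - 4158) = 13879 - 4680 = 9199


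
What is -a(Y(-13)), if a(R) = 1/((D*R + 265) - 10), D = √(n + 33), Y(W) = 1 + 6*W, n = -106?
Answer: -255/497842 - 77*I*√73/497842 ≈ -0.00051221 - 0.0013215*I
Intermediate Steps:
D = I*√73 (D = √(-106 + 33) = √(-73) = I*√73 ≈ 8.544*I)
a(R) = 1/(255 + I*R*√73) (a(R) = 1/(((I*√73)*R + 265) - 10) = 1/((I*R*√73 + 265) - 10) = 1/((265 + I*R*√73) - 10) = 1/(255 + I*R*√73))
-a(Y(-13)) = -1/(255 + I*(1 + 6*(-13))*√73) = -1/(255 + I*(1 - 78)*√73) = -1/(255 + I*(-77)*√73) = -1/(255 - 77*I*√73)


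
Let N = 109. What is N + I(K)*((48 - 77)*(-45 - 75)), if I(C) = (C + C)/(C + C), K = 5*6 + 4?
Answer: 3589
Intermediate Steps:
K = 34 (K = 30 + 4 = 34)
I(C) = 1 (I(C) = (2*C)/((2*C)) = (2*C)*(1/(2*C)) = 1)
N + I(K)*((48 - 77)*(-45 - 75)) = 109 + 1*((48 - 77)*(-45 - 75)) = 109 + 1*(-29*(-120)) = 109 + 1*3480 = 109 + 3480 = 3589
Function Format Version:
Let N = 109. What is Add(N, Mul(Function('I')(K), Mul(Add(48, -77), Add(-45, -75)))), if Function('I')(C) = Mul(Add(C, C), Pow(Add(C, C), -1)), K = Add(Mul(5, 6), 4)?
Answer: 3589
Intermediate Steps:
K = 34 (K = Add(30, 4) = 34)
Function('I')(C) = 1 (Function('I')(C) = Mul(Mul(2, C), Pow(Mul(2, C), -1)) = Mul(Mul(2, C), Mul(Rational(1, 2), Pow(C, -1))) = 1)
Add(N, Mul(Function('I')(K), Mul(Add(48, -77), Add(-45, -75)))) = Add(109, Mul(1, Mul(Add(48, -77), Add(-45, -75)))) = Add(109, Mul(1, Mul(-29, -120))) = Add(109, Mul(1, 3480)) = Add(109, 3480) = 3589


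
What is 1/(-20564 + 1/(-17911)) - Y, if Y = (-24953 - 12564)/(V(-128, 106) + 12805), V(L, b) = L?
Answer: 13818102100438/4669215521985 ≈ 2.9594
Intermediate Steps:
Y = -37517/12677 (Y = (-24953 - 12564)/(-128 + 12805) = -37517/12677 ≈ -2.9595)
1/(-20564 + 1/(-17911)) - Y = 1/(-20564 + 1/(-17911)) - 1*(-37517/12677) = 1/(-20564 - 1/17911) + 37517/12677 = 1/(-368321805/17911) + 37517/12677 = -17911/368321805 + 37517/12677 = 13818102100438/4669215521985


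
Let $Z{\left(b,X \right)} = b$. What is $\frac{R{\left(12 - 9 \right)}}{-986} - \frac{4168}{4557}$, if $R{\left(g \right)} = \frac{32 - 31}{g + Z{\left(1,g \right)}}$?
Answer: $- \frac{16443149}{17972808} \approx -0.91489$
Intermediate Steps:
$R{\left(g \right)} = \frac{1}{1 + g}$ ($R{\left(g \right)} = \frac{32 - 31}{g + 1} = 1 \frac{1}{1 + g} = \frac{1}{1 + g}$)
$\frac{R{\left(12 - 9 \right)}}{-986} - \frac{4168}{4557} = \frac{1}{\left(1 + \left(12 - 9\right)\right) \left(-986\right)} - \frac{4168}{4557} = \frac{1}{1 + 3} \left(- \frac{1}{986}\right) - \frac{4168}{4557} = \frac{1}{4} \left(- \frac{1}{986}\right) - \frac{4168}{4557} = - \frac{1}{3944} - \frac{4168}{4557} = - \frac{16443149}{17972808}$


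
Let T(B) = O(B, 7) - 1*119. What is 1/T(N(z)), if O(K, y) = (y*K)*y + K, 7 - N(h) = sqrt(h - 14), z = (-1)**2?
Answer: I/(50*sqrt(13) + 231*I) ≈ 0.0026904 + 0.0020996*I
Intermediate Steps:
z = 1
N(h) = 7 - sqrt(-14 + h) (N(h) = 7 - sqrt(h - 14) = 7 - sqrt(-14 + h))
O(K, y) = K + K*y**2 (O(K, y) = (K*y)*y + K = K*y**2 + K = K + K*y**2)
T(B) = -119 + 50*B (T(B) = B*(1 + 7**2) - 1*119 = B*(1 + 49) - 119 = B*50 - 119 = 50*B - 119 = -119 + 50*B)
1/T(N(z)) = 1/(-119 + 50*(7 - sqrt(-14 + 1))) = 1/(-119 + 50*(7 - sqrt(-13))) = 1/(-119 + 50*(7 - I*sqrt(13))) = 1/(-119 + (350 - 50*I*sqrt(13))) = 1/(231 - 50*I*sqrt(13))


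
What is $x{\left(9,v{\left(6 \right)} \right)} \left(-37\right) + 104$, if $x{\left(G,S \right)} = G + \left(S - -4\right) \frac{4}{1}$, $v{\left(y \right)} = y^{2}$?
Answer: $-6149$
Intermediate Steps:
$x{\left(G,S \right)} = 16 + G + 4 S$ ($x{\left(G,S \right)} = G + \left(S + 4\right) 4 \cdot 1 = G + \left(4 + S\right) 4 = G + \left(16 + 4 S\right) = 16 + G + 4 S$)
$x{\left(9,v{\left(6 \right)} \right)} \left(-37\right) + 104 = \left(16 + 9 + 4 \cdot 6^{2}\right) \left(-37\right) + 104 = \left(16 + 9 + 4 \cdot 36\right) \left(-37\right) + 104 = \left(16 + 9 + 144\right) \left(-37\right) + 104 = 169 \left(-37\right) + 104 = -6253 + 104 = -6149$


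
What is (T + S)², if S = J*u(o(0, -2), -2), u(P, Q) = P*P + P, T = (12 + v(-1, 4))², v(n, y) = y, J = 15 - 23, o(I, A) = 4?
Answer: 9216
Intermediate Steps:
J = -8
T = 256 (T = (12 + 4)² = 16² = 256)
u(P, Q) = P + P² (u(P, Q) = P² + P = P + P²)
S = -160 (S = -32*(1 + 4) = -32*5 = -8*20 = -160)
(T + S)² = (256 - 160)² = 96² = 9216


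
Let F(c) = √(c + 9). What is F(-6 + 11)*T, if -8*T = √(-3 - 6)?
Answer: -3*I*√14/8 ≈ -1.4031*I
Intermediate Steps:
T = -3*I/8 (T = -√(-3 - 6)/8 = -3*I/8 ≈ -0.375*I)
F(c) = √(9 + c)
F(-6 + 11)*T = √(9 + (-6 + 11))*(-3*I/8) = √(9 + 5)*(-3*I/8) = √14*(-3*I/8) = -3*I*√14/8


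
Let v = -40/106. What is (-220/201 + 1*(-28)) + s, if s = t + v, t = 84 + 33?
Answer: 932437/10653 ≈ 87.528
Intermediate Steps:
t = 117
v = -20/53 (v = -40*1/106 = -20/53 ≈ -0.37736)
s = 6181/53 (s = 117 - 20/53 = 6181/53 ≈ 116.62)
(-220/201 + 1*(-28)) + s = (-220/201 + 1*(-28)) + 6181/53 = (-220*1/201 - 28) + 6181/53 = (-220/201 - 28) + 6181/53 = -5848/201 + 6181/53 = 932437/10653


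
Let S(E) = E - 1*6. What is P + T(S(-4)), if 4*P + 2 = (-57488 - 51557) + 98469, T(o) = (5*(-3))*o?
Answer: -4989/2 ≈ -2494.5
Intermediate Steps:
S(E) = -6 + E (S(E) = E - 6 = -6 + E)
T(o) = -15*o
P = -5289/2 (P = -½ + ((-57488 - 51557) + 98469)/4 = -½ + (-109045 + 98469)/4 = -½ + (¼)*(-10576) = -½ - 2644 = -5289/2 ≈ -2644.5)
P + T(S(-4)) = -5289/2 - 15*(-6 - 4) = -5289/2 - 15*(-10) = -5289/2 + 150 = -4989/2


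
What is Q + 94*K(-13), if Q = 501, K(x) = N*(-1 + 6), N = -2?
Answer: -439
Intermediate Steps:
K(x) = -10 (K(x) = -2*(-1 + 6) = -2*5 = -10)
Q + 94*K(-13) = 501 + 94*(-10) = 501 - 940 = -439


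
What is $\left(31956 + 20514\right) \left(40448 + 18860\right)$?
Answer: $3111890760$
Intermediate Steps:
$\left(31956 + 20514\right) \left(40448 + 18860\right) = 52470 \cdot 59308 = 3111890760$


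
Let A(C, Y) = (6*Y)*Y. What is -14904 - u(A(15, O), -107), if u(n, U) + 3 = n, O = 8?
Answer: -15285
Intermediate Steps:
A(C, Y) = 6*Y**2
u(n, U) = -3 + n
-14904 - u(A(15, O), -107) = -14904 - (-3 + 6*8**2) = -14904 - (-3 + 6*64) = -14904 - (-3 + 384) = -14904 - 1*381 = -14904 - 381 = -15285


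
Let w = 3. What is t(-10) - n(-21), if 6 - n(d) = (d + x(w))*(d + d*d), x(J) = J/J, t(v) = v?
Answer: -8416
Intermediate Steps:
x(J) = 1
n(d) = 6 - (1 + d)*(d + d²) (n(d) = 6 - (d + 1)*(d + d*d) = 6 - (1 + d)*(d + d²))
t(-10) - n(-21) = -10 - (6 - 1*(-21) - 1*(-21)³ - 2*(-21)²) = -10 - (6 + 21 - 1*(-9261) - 2*441) = -10 - (6 + 21 + 9261 - 882) = -10 - 1*8406 = -10 - 8406 = -8416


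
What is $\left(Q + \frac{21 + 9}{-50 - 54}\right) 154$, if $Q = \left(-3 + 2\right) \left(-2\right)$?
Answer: $\frac{6853}{26} \approx 263.58$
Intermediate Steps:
$Q = 2$ ($Q = \left(-1\right) \left(-2\right) = 2$)
$\left(Q + \frac{21 + 9}{-50 - 54}\right) 154 = \left(2 + \frac{21 + 9}{-50 - 54}\right) 154 = \left(2 + \frac{30}{-104}\right) 154 = \left(2 + 30 \left(- \frac{1}{104}\right)\right) 154 = \left(2 - \frac{15}{52}\right) 154 = \frac{89}{52} \cdot 154 = \frac{6853}{26}$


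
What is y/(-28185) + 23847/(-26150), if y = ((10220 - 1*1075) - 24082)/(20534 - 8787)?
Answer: -526339562041/577198829950 ≈ -0.91189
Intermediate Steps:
y = -14937/11747 (y = ((10220 - 1075) - 24082)/11747 = (9145 - 24082)*(1/11747) = -14937*1/11747 = -14937/11747 ≈ -1.2716)
y/(-28185) + 23847/(-26150) = -14937/11747/(-28185) + 23847/(-26150) = -14937/11747*(-1/28185) + 23847*(-1/26150) = 4979/110363065 - 23847/26150 = -526339562041/577198829950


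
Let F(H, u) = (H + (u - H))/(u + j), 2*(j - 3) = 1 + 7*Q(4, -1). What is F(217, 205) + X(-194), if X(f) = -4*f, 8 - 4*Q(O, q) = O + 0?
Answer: 164717/212 ≈ 776.97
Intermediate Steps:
Q(O, q) = 2 - O/4 (Q(O, q) = 2 - (O + 0)/4 = 2 - O/4)
j = 7 (j = 3 + (1 + 7*(2 - ¼*4))/2 = 3 + (1 + 7*(2 - 1))/2 = 3 + (1 + 7*1)/2 = 3 + (1 + 7)/2 = 3 + (½)*8 = 3 + 4 = 7)
F(H, u) = u/(7 + u) (F(H, u) = (H + (u - H))/(u + 7) = u/(7 + u))
F(217, 205) + X(-194) = 205/(7 + 205) - 4*(-194) = 205/212 + 776 = 164717/212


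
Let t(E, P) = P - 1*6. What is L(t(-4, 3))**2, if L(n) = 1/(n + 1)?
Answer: 1/4 ≈ 0.25000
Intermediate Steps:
t(E, P) = -6 + P (t(E, P) = P - 6 = -6 + P)
L(n) = 1/(1 + n)
L(t(-4, 3))**2 = (1/(1 + (-6 + 3)))**2 = (1/(1 - 3))**2 = (1/(-2))**2 = (-1/2)**2 = 1/4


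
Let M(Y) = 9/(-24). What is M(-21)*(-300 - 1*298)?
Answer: 897/4 ≈ 224.25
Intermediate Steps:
M(Y) = -3/8 (M(Y) = 9*(-1/24) = -3/8)
M(-21)*(-300 - 1*298) = -3*(-300 - 1*298)/8 = -3*(-300 - 298)/8 = -3/8*(-598) = 897/4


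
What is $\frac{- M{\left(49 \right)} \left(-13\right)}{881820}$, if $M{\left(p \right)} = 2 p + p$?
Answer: $\frac{637}{293940} \approx 0.0021671$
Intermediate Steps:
$M{\left(p \right)} = 3 p$
$\frac{- M{\left(49 \right)} \left(-13\right)}{881820} = \frac{- 3 \cdot 49 \left(-13\right)}{881820} = \left(-1\right) 147 \left(-13\right) \frac{1}{881820} = \left(-147\right) \left(-13\right) \frac{1}{881820} = 1911 \cdot \frac{1}{881820} = \frac{637}{293940}$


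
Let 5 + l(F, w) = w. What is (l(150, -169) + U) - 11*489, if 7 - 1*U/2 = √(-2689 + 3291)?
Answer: -5539 - 2*√602 ≈ -5588.1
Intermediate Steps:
l(F, w) = -5 + w
U = 14 - 2*√602 (U = 14 - 2*√(-2689 + 3291) = 14 - 2*√602 ≈ -35.071)
(l(150, -169) + U) - 11*489 = ((-5 - 169) + (14 - 2*√602)) - 11*489 = (-174 + (14 - 2*√602)) - 5379 = (-160 - 2*√602) - 5379 = -5539 - 2*√602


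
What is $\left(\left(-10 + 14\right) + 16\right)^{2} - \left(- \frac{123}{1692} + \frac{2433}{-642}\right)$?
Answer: $\frac{24372289}{60348} \approx 403.86$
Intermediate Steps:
$\left(\left(-10 + 14\right) + 16\right)^{2} - \left(- \frac{123}{1692} + \frac{2433}{-642}\right) = \left(4 + 16\right)^{2} - \left(\left(-123\right) \frac{1}{1692} + 2433 \left(- \frac{1}{642}\right)\right) = 20^{2} - \left(- \frac{41}{564} - \frac{811}{214}\right) = 400 - - \frac{233089}{60348} = 400 + \frac{233089}{60348} = \frac{24372289}{60348}$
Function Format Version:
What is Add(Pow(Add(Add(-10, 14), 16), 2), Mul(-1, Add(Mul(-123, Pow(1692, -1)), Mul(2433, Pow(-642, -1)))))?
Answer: Rational(24372289, 60348) ≈ 403.86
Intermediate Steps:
Add(Pow(Add(Add(-10, 14), 16), 2), Mul(-1, Add(Mul(-123, Pow(1692, -1)), Mul(2433, Pow(-642, -1))))) = Add(Pow(Add(4, 16), 2), Mul(-1, Add(Mul(-123, Rational(1, 1692)), Mul(2433, Rational(-1, 642))))) = Add(Pow(20, 2), Mul(-1, Add(Rational(-41, 564), Rational(-811, 214)))) = Add(400, Mul(-1, Rational(-233089, 60348))) = Add(400, Rational(233089, 60348)) = Rational(24372289, 60348)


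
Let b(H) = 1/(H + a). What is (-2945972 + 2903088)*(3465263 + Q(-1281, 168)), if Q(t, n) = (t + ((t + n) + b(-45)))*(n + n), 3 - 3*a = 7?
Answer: -15861126542932/139 ≈ -1.1411e+11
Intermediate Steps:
a = -4/3 (a = 1 - 1/3*7 = 1 - 7/3 = -4/3 ≈ -1.3333)
b(H) = 1/(-4/3 + H) (b(H) = 1/(H - 4/3) = 1/(-4/3 + H))
Q(t, n) = 2*n*(-3/139 + n + 2*t) (Q(t, n) = (t + ((t + n) + 3/(-4 + 3*(-45))))*(n + n) = (t + ((n + t) + 3/(-4 - 135)))*(2*n) = (t + ((n + t) + 3/(-139)))*(2*n) = (t + ((n + t) + 3*(-1/139)))*(2*n) = (t + ((n + t) - 3/139))*(2*n) = (t + (-3/139 + n + t))*(2*n) = (-3/139 + n + 2*t)*(2*n) = 2*n*(-3/139 + n + 2*t))
(-2945972 + 2903088)*(3465263 + Q(-1281, 168)) = (-2945972 + 2903088)*(3465263 + (2/139)*168*(-3 + 139*168 + 278*(-1281))) = -42884*(3465263 + (2/139)*168*(-3 + 23352 - 356118)) = -42884*(3465263 + (2/139)*168*(-332769)) = -42884*(3465263 - 111810384/139) = -42884*369861173/139 = -15861126542932/139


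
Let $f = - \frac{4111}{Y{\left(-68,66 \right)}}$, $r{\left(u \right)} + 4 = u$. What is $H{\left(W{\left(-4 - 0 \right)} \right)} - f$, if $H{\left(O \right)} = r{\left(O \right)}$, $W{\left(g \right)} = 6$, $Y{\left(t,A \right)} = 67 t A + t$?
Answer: $\frac{597417}{300764} \approx 1.9863$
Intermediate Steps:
$Y{\left(t,A \right)} = t + 67 A t$ ($Y{\left(t,A \right)} = 67 A t + t = t + 67 A t$)
$r{\left(u \right)} = -4 + u$
$H{\left(O \right)} = -4 + O$
$f = \frac{4111}{300764}$ ($f = - \frac{4111}{\left(-68\right) \left(1 + 67 \cdot 66\right)} = - \frac{4111}{\left(-68\right) \left(1 + 4422\right)} = - \frac{4111}{\left(-68\right) 4423} = - \frac{4111}{-300764} = \left(-4111\right) \left(- \frac{1}{300764}\right) = \frac{4111}{300764} \approx 0.013669$)
$H{\left(W{\left(-4 - 0 \right)} \right)} - f = \left(-4 + 6\right) - \frac{4111}{300764} = 2 - \frac{4111}{300764} = \frac{597417}{300764}$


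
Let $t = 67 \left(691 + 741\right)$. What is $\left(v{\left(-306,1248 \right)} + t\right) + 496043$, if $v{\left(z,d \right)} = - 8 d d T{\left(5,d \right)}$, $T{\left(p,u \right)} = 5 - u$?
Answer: $15488411763$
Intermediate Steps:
$v{\left(z,d \right)} = - 8 d^{2} \left(5 - d\right)$ ($v{\left(z,d \right)} = - 8 d d \left(5 - d\right) = - 8 d^{2} \left(5 - d\right)$)
$t = 95944$ ($t = 67 \cdot 1432 = 95944$)
$\left(v{\left(-306,1248 \right)} + t\right) + 496043 = \left(8 \cdot 1248^{2} \left(-5 + 1248\right) + 95944\right) + 496043 = \left(8 \cdot 1557504 \cdot 1243 + 95944\right) + 496043 = \left(15487819776 + 95944\right) + 496043 = 15487915720 + 496043 = 15488411763$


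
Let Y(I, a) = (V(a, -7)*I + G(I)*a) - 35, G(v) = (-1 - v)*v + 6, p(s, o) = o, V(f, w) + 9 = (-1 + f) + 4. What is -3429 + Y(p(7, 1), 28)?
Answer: -3330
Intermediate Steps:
V(f, w) = -6 + f (V(f, w) = -9 + ((-1 + f) + 4) = -9 + (3 + f) = -6 + f)
G(v) = 6 + v*(-1 - v) (G(v) = v*(-1 - v) + 6 = 6 + v*(-1 - v))
Y(I, a) = -35 + I*(-6 + a) + a*(6 - I - I²) (Y(I, a) = ((-6 + a)*I + (6 - I - I²)*a) - 35 = (I*(-6 + a) + a*(6 - I - I²)) - 35 = -35 + I*(-6 + a) + a*(6 - I - I²))
-3429 + Y(p(7, 1), 28) = -3429 + (-35 - 6*1 + 6*28 - 1*28*1²) = -3429 + (-35 - 6 + 168 - 1*28*1) = -3429 + (-35 - 6 + 168 - 28) = -3429 + 99 = -3330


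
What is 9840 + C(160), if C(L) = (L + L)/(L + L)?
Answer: 9841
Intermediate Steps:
C(L) = 1 (C(L) = (2*L)/((2*L)) = (2*L)*(1/(2*L)) = 1)
9840 + C(160) = 9840 + 1 = 9841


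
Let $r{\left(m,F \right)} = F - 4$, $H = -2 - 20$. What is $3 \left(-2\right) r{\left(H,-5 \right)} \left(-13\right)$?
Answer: $-702$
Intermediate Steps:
$H = -22$ ($H = -2 - 20 = -22$)
$r{\left(m,F \right)} = -4 + F$
$3 \left(-2\right) r{\left(H,-5 \right)} \left(-13\right) = 3 \left(-2\right) \left(-4 - 5\right) \left(-13\right) = \left(-6\right) \left(-9\right) \left(-13\right) = 54 \left(-13\right) = -702$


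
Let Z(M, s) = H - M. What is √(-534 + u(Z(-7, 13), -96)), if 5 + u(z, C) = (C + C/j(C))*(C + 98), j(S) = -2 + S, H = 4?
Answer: I*√35723/7 ≈ 27.001*I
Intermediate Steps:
Z(M, s) = 4 - M
u(z, C) = -5 + (98 + C)*(C + C/(-2 + C)) (u(z, C) = -5 + (C + C/(-2 + C))*(C + 98) = -5 + (C + C/(-2 + C))*(98 + C) = -5 + (98 + C)*(C + C/(-2 + C)))
√(-534 + u(Z(-7, 13), -96)) = √(-534 + (10 + (-96)³ - 103*(-96) + 97*(-96)²)/(-2 - 96)) = √(-534 + (10 - 884736 + 9888 + 97*9216)/(-98)) = √(-534 - (10 - 884736 + 9888 + 893952)/98) = √(-534 - 1/98*19114) = √(-534 - 9557/49) = √(-35723/49) = I*√35723/7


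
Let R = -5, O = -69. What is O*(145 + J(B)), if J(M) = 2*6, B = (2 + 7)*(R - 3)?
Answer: -10833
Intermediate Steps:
B = -72 (B = (2 + 7)*(-5 - 3) = 9*(-8) = -72)
J(M) = 12
O*(145 + J(B)) = -69*(145 + 12) = -69*157 = -10833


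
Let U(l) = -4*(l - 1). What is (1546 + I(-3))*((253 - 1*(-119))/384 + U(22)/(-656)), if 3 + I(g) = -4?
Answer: 2214621/1312 ≈ 1688.0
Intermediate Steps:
I(g) = -7 (I(g) = -3 - 4 = -7)
U(l) = 4 - 4*l (U(l) = -4*(-1 + l) = 4 - 4*l)
(1546 + I(-3))*((253 - 1*(-119))/384 + U(22)/(-656)) = (1546 - 7)*((253 - 1*(-119))/384 + (4 - 4*22)/(-656)) = 1539*((253 + 119)*(1/384) + (4 - 88)*(-1/656)) = 1539*(372*(1/384) - 84*(-1/656)) = 1539*(31/32 + 21/164) = 1539*(1439/1312) = 2214621/1312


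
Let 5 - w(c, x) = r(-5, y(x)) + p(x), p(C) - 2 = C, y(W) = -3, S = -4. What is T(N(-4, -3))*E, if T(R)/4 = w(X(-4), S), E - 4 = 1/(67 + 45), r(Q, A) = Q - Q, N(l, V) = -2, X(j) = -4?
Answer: 449/4 ≈ 112.25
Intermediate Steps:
p(C) = 2 + C
r(Q, A) = 0
w(c, x) = 3 - x (w(c, x) = 5 - (0 + (2 + x)) = 5 - (2 + x) = 5 + (-2 - x) = 3 - x)
E = 449/112 (E = 4 + 1/(67 + 45) = 4 + 1/112 = 449/112 ≈ 4.0089)
T(R) = 28 (T(R) = 4*(3 - 1*(-4)) = 4*(3 + 4) = 4*7 = 28)
T(N(-4, -3))*E = 28*(449/112) = 449/4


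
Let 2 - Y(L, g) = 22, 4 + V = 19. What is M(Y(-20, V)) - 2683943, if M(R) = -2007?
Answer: -2685950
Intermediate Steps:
V = 15 (V = -4 + 19 = 15)
Y(L, g) = -20 (Y(L, g) = 2 - 1*22 = 2 - 22 = -20)
M(Y(-20, V)) - 2683943 = -2007 - 2683943 = -2685950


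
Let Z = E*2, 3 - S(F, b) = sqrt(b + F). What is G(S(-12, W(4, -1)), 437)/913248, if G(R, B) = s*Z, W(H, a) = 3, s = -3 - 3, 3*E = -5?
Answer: 5/228312 ≈ 2.1900e-5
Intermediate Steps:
E = -5/3 (E = (1/3)*(-5) = -5/3 ≈ -1.6667)
s = -6
S(F, b) = 3 - sqrt(F + b) (S(F, b) = 3 - sqrt(b + F) = 3 - sqrt(F + b))
Z = -10/3 (Z = -5/3*2 = -10/3 ≈ -3.3333)
G(R, B) = 20 (G(R, B) = -6*(-10/3) = 20)
G(S(-12, W(4, -1)), 437)/913248 = 20/913248 = 20*(1/913248) = 5/228312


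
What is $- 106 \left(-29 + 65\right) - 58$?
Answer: $-3874$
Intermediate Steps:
$- 106 \left(-29 + 65\right) - 58 = \left(-106\right) 36 - 58 = -3816 - 58 = -3874$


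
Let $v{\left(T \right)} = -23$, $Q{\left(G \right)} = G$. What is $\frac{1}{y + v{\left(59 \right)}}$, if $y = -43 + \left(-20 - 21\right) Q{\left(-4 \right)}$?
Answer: $\frac{1}{98} \approx 0.010204$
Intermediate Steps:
$y = 121$ ($y = -43 + \left(-20 - 21\right) \left(-4\right) = -43 - -164 = -43 + 164 = 121$)
$\frac{1}{y + v{\left(59 \right)}} = \frac{1}{121 - 23} = \frac{1}{98}$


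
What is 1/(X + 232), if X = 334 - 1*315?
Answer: 1/251 ≈ 0.0039841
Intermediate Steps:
X = 19 (X = 334 - 315 = 19)
1/(X + 232) = 1/(19 + 232) = 1/251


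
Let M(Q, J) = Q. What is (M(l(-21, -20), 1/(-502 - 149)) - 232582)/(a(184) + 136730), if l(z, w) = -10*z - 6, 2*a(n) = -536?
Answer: -116189/68231 ≈ -1.7029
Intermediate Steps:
a(n) = -268 (a(n) = (½)*(-536) = -268)
l(z, w) = -6 - 10*z
(M(l(-21, -20), 1/(-502 - 149)) - 232582)/(a(184) + 136730) = ((-6 - 10*(-21)) - 232582)/(-268 + 136730) = ((-6 + 210) - 232582)/136462 = (204 - 232582)*(1/136462) = -232378*1/136462 = -116189/68231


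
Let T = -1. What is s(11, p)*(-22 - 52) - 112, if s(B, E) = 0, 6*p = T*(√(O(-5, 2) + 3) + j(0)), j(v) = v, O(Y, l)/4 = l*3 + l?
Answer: -112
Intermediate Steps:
O(Y, l) = 16*l (O(Y, l) = 4*(l*3 + l) = 4*(3*l + l) = 4*(4*l) = 16*l)
p = -√35/6 (p = (-(√(16*2 + 3) + 0))/6 = (-(√(32 + 3) + 0))/6 = (-(√35 + 0))/6 = (-√35)/6 = -√35/6 ≈ -0.98601)
s(11, p)*(-22 - 52) - 112 = 0*(-22 - 52) - 112 = 0*(-74) - 112 = 0 - 112 = -112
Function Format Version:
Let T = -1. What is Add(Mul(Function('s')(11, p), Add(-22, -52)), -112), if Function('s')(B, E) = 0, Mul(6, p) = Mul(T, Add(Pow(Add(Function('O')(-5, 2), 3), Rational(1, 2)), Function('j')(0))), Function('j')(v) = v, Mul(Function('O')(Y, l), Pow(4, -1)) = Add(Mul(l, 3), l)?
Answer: -112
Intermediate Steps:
Function('O')(Y, l) = Mul(16, l) (Function('O')(Y, l) = Mul(4, Add(Mul(l, 3), l)) = Mul(4, Add(Mul(3, l), l)) = Mul(4, Mul(4, l)) = Mul(16, l))
p = Mul(Rational(-1, 6), Pow(35, Rational(1, 2))) (p = Mul(Rational(1, 6), Mul(-1, Add(Pow(Add(Mul(16, 2), 3), Rational(1, 2)), 0))) = Mul(Rational(1, 6), Mul(-1, Add(Pow(Add(32, 3), Rational(1, 2)), 0))) = Mul(Rational(1, 6), Mul(-1, Add(Pow(35, Rational(1, 2)), 0))) = Mul(Rational(1, 6), Mul(-1, Pow(35, Rational(1, 2)))) = Mul(Rational(-1, 6), Pow(35, Rational(1, 2))) ≈ -0.98601)
Add(Mul(Function('s')(11, p), Add(-22, -52)), -112) = Add(Mul(0, Add(-22, -52)), -112) = Add(Mul(0, -74), -112) = Add(0, -112) = -112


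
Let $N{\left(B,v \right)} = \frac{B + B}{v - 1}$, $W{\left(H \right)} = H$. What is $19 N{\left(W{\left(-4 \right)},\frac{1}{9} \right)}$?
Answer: $171$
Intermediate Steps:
$N{\left(B,v \right)} = \frac{2 B}{-1 + v}$
$19 N{\left(W{\left(-4 \right)},\frac{1}{9} \right)} = 19 \cdot 2 \left(-4\right) \frac{1}{-1 + \frac{1}{9}} = 19 \cdot 2 \left(-4\right) \frac{1}{- \frac{8}{9}} = 19 \cdot 2 \left(-4\right) \left(- \frac{9}{8}\right) = 19 \cdot 9 = 171$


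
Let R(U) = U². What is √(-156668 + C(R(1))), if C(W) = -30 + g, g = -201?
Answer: I*√156899 ≈ 396.1*I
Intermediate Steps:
C(W) = -231 (C(W) = -30 - 201 = -231)
√(-156668 + C(R(1))) = √(-156668 - 231) = √(-156899) = I*√156899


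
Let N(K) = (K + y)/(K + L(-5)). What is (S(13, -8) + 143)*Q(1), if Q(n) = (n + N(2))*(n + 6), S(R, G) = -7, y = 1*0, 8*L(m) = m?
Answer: 25704/11 ≈ 2336.7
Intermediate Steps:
L(m) = m/8
y = 0
N(K) = K/(-5/8 + K) (N(K) = (K + 0)/(K + (⅛)*(-5)) = K/(K - 5/8) = K/(-5/8 + K))
Q(n) = (6 + n)*(16/11 + n) (Q(n) = (n + 8*2/(-5 + 8*2))*(n + 6) = (n + 8*2/(-5 + 16))*(6 + n) = (n + 8*2/11)*(6 + n) = (n + 8*2*(1/11))*(6 + n) = (n + 16/11)*(6 + n) = (16/11 + n)*(6 + n) = (6 + n)*(16/11 + n))
(S(13, -8) + 143)*Q(1) = (-7 + 143)*(96/11 + 1² + (82/11)*1) = 136*(96/11 + 1 + 82/11) = 136*(189/11) = 25704/11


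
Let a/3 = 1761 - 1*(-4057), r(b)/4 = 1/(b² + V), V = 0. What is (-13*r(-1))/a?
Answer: -26/8727 ≈ -0.0029793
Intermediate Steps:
r(b) = 4/b² (r(b) = 4/(b² + 0) = 4/(b²) = 4/b²)
a = 17454 (a = 3*(1761 - 1*(-4057)) = 3*(1761 + 4057) = 3*5818 = 17454)
(-13*r(-1))/a = -52/(-1)²/17454 = -52*(1/17454) = -13*4*(1/17454) = -52*1/17454 = -26/8727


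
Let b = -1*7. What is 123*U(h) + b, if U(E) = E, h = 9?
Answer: 1100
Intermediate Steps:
b = -7
123*U(h) + b = 123*9 - 7 = 1107 - 7 = 1100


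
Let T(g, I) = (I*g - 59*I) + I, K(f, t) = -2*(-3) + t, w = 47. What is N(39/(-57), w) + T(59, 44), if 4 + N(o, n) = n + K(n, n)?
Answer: 140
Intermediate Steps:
K(f, t) = 6 + t
N(o, n) = 2 + 2*n (N(o, n) = -4 + (n + (6 + n)) = -4 + (6 + 2*n) = 2 + 2*n)
T(g, I) = -58*I + I*g (T(g, I) = (-59*I + I*g) + I = -58*I + I*g)
N(39/(-57), w) + T(59, 44) = (2 + 2*47) + 44*(-58 + 59) = (2 + 94) + 44*1 = 96 + 44 = 140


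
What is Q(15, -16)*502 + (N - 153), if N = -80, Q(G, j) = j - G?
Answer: -15795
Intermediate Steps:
Q(15, -16)*502 + (N - 153) = (-16 - 1*15)*502 + (-80 - 153) = (-16 - 15)*502 - 233 = -31*502 - 233 = -15562 - 233 = -15795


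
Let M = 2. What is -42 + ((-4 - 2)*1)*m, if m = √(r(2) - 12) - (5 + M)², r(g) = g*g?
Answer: 252 - 12*I*√2 ≈ 252.0 - 16.971*I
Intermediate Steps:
r(g) = g²
m = -49 + 2*I*√2 (m = √(2² - 12) - (5 + 2)² = √(4 - 12) - 1*7² = √(-8) - 1*49 = 2*I*√2 - 49 = -49 + 2*I*√2 ≈ -49.0 + 2.8284*I)
-42 + ((-4 - 2)*1)*m = -42 + ((-4 - 2)*1)*(-49 + 2*I*√2) = -42 + (-6*1)*(-49 + 2*I*√2) = -42 - 6*(-49 + 2*I*√2) = -42 + (294 - 12*I*√2) = 252 - 12*I*√2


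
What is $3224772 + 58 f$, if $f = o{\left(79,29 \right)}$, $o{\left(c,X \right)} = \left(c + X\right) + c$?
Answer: $3235618$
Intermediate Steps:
$o{\left(c,X \right)} = X + 2 c$ ($o{\left(c,X \right)} = \left(X + c\right) + c = X + 2 c$)
$f = 187$ ($f = 29 + 2 \cdot 79 = 29 + 158 = 187$)
$3224772 + 58 f = 3224772 + 58 \cdot 187 = 3224772 + 10846 = 3235618$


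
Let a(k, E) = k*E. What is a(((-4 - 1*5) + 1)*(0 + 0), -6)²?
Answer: 0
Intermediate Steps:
a(k, E) = E*k
a(((-4 - 1*5) + 1)*(0 + 0), -6)² = (-6*((-4 - 1*5) + 1)*(0 + 0))² = (-6*((-4 - 5) + 1)*0)² = (-6*(-9 + 1)*0)² = (-(-48)*0)² = (-6*0)² = 0² = 0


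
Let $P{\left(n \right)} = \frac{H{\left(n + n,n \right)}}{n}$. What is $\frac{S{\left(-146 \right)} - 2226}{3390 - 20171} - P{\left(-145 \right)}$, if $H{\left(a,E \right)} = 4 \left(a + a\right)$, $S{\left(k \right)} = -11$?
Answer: $- \frac{266259}{16781} \approx -15.867$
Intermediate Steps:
$H{\left(a,E \right)} = 8 a$ ($H{\left(a,E \right)} = 4 \cdot 2 a = 8 a$)
$P{\left(n \right)} = 16$ ($P{\left(n \right)} = \frac{8 \left(n + n\right)}{n} = \frac{8 \cdot 2 n}{n} = \frac{16 n}{n} = 16$)
$\frac{S{\left(-146 \right)} - 2226}{3390 - 20171} - P{\left(-145 \right)} = \frac{-11 - 2226}{3390 - 20171} - 16 = - \frac{2237}{-16781} - 16 = \left(-2237\right) \left(- \frac{1}{16781}\right) - 16 = \frac{2237}{16781} - 16 = - \frac{266259}{16781}$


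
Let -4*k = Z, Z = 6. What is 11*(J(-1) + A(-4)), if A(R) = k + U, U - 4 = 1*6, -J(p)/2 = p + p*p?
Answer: 187/2 ≈ 93.500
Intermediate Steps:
k = -3/2 (k = -1/4*6 = -3/2 ≈ -1.5000)
J(p) = -2*p - 2*p**2 (J(p) = -2*(p + p*p) = -2*(p + p**2) = -2*p - 2*p**2)
U = 10 (U = 4 + 1*6 = 4 + 6 = 10)
A(R) = 17/2 (A(R) = -3/2 + 10 = 17/2)
11*(J(-1) + A(-4)) = 11*(-2*(-1)*(1 - 1) + 17/2) = 11*(-2*(-1)*0 + 17/2) = 11*(0 + 17/2) = 11*(17/2) = 187/2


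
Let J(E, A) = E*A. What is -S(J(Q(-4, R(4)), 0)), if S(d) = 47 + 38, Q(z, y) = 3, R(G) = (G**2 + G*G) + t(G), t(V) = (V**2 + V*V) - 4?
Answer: -85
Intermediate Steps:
t(V) = -4 + 2*V**2 (t(V) = (V**2 + V**2) - 4 = 2*V**2 - 4 = -4 + 2*V**2)
R(G) = -4 + 4*G**2 (R(G) = (G**2 + G*G) + (-4 + 2*G**2) = (G**2 + G**2) + (-4 + 2*G**2) = 2*G**2 + (-4 + 2*G**2) = -4 + 4*G**2)
J(E, A) = A*E
S(d) = 85
-S(J(Q(-4, R(4)), 0)) = -1*85 = -85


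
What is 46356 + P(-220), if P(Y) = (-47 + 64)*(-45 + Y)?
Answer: 41851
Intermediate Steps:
P(Y) = -765 + 17*Y (P(Y) = 17*(-45 + Y) = -765 + 17*Y)
46356 + P(-220) = 46356 + (-765 + 17*(-220)) = 46356 + (-765 - 3740) = 46356 - 4505 = 41851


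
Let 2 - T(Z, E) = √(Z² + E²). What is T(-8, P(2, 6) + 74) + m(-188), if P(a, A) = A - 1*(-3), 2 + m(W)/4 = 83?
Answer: 326 - √6953 ≈ 242.62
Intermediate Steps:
m(W) = 324 (m(W) = -8 + 4*83 = -8 + 332 = 324)
P(a, A) = 3 + A (P(a, A) = A + 3 = 3 + A)
T(Z, E) = 2 - √(E² + Z²) (T(Z, E) = 2 - √(Z² + E²) = 2 - √(E² + Z²))
T(-8, P(2, 6) + 74) + m(-188) = (2 - √(((3 + 6) + 74)² + (-8)²)) + 324 = (2 - √((9 + 74)² + 64)) + 324 = (2 - √(83² + 64)) + 324 = (2 - √(6889 + 64)) + 324 = (2 - √6953) + 324 = 326 - √6953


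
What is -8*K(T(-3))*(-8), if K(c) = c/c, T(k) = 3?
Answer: 64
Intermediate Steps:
K(c) = 1
-8*K(T(-3))*(-8) = -8*1*(-8) = -8*(-8) = 64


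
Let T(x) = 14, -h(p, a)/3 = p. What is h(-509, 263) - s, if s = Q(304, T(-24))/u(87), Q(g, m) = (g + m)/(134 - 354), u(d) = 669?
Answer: 37457363/24530 ≈ 1527.0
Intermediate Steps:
h(p, a) = -3*p
Q(g, m) = -g/220 - m/220 (Q(g, m) = (g + m)/(-220) = (g + m)*(-1/220) = -g/220 - m/220)
s = -53/24530 (s = (-1/220*304 - 1/220*14)/669 = (-76/55 - 7/110)*(1/669) = -159/110*1/669 = -53/24530 ≈ -0.0021606)
h(-509, 263) - s = -3*(-509) - 1*(-53/24530) = 1527 + 53/24530 = 37457363/24530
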